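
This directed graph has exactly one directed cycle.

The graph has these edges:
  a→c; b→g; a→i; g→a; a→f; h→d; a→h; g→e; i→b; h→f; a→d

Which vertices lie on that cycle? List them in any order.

DFS with gray/black marking from g:
g gray
  a gray
    c gray
    c black
    i gray
      b gray
        b→g: g is gray → back edge
Back edge closes the cycle g → a → i → b → g; its vertices are {a, b, g, i}.

a, b, g, i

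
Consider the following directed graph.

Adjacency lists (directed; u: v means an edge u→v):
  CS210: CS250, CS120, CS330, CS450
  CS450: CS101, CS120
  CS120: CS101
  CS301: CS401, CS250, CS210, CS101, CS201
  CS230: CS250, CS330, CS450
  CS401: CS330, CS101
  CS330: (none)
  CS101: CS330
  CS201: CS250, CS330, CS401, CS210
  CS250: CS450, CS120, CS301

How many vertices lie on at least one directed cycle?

A vertex is on a directed cycle iff it belongs to a strongly connected component of size ≥ 2 (or has a self-loop).
The vertices on cycles are {CS201, CS210, CS250, CS301} — 4 in total.

4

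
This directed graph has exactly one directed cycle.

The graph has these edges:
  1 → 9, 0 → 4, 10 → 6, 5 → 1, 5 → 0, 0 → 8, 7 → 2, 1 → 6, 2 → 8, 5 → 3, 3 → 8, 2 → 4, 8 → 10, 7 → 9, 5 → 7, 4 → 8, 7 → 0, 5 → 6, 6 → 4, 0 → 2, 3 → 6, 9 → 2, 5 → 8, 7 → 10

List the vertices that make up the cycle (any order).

DFS with gray/black marking from 6:
6 gray
  4 gray
    8 gray
      10 gray
        10→6: 6 is gray → back edge
Back edge closes the cycle 6 → 4 → 8 → 10 → 6; its vertices are {4, 6, 8, 10}.

4, 6, 8, 10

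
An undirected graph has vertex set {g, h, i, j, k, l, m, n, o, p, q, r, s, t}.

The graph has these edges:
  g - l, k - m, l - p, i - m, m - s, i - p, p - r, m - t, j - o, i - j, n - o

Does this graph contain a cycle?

DFS, tracking each vertex's parent; an edge to a visited non-parent vertex closes a cycle.
Start from p:
visit p (parent –)
  visit l (parent p)
    l–p: parent, skip
    visit g (parent l)
      g–l: parent, skip
  visit i (parent p)
    i–p: parent, skip
    visit m (parent i)
      visit s (parent m)
        s–m: parent, skip
      visit t (parent m)
        t–m: parent, skip
      visit k (parent m)
        k–m: parent, skip
      m–i: parent, skip
    visit j (parent i)
      j–i: parent, skip
      visit o (parent j)
        o–j: parent, skip
        visit n (parent o)
          n–o: parent, skip
  visit r (parent p)
    r–p: parent, skip
visit h (parent –)
visit q (parent –)
No non-parent visited neighbor found — the graph is a forest.

No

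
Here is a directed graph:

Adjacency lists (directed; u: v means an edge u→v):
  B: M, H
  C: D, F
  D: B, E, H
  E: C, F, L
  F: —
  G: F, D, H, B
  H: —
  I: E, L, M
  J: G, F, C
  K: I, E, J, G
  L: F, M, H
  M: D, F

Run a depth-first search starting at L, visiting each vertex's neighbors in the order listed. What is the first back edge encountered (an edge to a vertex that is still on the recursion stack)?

DFS from L (visiting each vertex's neighbors in the order listed); mark gray on enter, black on exit:
L gray
  F gray
  F black
  M gray
    D gray
      B gray
        B→M: M is gray → back edge
First back edge: B → M.

B->M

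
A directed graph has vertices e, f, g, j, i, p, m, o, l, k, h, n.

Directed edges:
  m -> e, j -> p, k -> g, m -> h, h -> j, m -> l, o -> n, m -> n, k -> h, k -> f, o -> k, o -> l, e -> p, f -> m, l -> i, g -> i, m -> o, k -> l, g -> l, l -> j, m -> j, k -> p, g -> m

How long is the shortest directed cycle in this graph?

For each vertex v, BFS finds the shortest path from v back to v.
The shortest such closed walk is k → g → m → o → k, length 4.

4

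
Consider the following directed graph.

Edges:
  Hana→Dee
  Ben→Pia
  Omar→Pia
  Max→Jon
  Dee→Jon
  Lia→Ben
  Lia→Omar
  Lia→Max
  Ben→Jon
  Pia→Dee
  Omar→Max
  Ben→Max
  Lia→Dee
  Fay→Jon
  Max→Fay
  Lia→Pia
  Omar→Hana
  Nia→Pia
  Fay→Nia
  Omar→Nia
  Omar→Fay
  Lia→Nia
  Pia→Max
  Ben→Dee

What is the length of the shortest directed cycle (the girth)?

4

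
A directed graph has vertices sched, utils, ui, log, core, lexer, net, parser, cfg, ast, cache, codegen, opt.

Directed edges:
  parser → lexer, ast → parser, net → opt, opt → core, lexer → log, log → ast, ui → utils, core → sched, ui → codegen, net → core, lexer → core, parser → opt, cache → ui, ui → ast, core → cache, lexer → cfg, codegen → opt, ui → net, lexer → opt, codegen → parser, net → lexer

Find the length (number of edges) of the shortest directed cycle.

For each vertex v, BFS finds the shortest path from v back to v.
The shortest such closed walk is ui → net → core → cache → ui, length 4.

4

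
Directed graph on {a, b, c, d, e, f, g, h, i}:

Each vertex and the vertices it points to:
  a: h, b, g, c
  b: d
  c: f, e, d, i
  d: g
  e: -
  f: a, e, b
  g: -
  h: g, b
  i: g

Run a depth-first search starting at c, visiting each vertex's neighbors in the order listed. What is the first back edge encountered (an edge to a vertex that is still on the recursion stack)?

a→c

DFS from c (visiting each vertex's neighbors in the order listed); mark gray on enter, black on exit:
c gray
  f gray
    a gray
      h gray
        g gray
        g black
        b gray
          d gray
            d→g: g black — skip
          d black
        b black
      h black
      a→b: b black — skip
      a→g: g black — skip
      a→c: c is gray → back edge
First back edge: a → c.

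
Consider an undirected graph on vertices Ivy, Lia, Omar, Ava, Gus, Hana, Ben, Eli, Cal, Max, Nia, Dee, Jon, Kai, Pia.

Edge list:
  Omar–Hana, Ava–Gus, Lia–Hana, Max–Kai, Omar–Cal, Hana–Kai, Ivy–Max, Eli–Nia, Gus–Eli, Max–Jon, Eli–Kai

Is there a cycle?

DFS, tracking each vertex's parent; an edge to a visited non-parent vertex closes a cycle.
Start from Dee:
visit Dee (parent –)
visit Ivy (parent –)
  visit Max (parent Ivy)
    Max–Ivy: parent, skip
    visit Jon (parent Max)
      Jon–Max: parent, skip
    visit Kai (parent Max)
      visit Hana (parent Kai)
        visit Lia (parent Hana)
          Lia–Hana: parent, skip
        Hana–Kai: parent, skip
        visit Omar (parent Hana)
          Omar–Hana: parent, skip
          visit Cal (parent Omar)
            Cal–Omar: parent, skip
      Kai–Max: parent, skip
      visit Eli (parent Kai)
        visit Nia (parent Eli)
          Nia–Eli: parent, skip
        visit Gus (parent Eli)
          Gus–Eli: parent, skip
          visit Ava (parent Gus)
            Ava–Gus: parent, skip
        Eli–Kai: parent, skip
visit Ben (parent –)
visit Pia (parent –)
No non-parent visited neighbor found — the graph is a forest.

No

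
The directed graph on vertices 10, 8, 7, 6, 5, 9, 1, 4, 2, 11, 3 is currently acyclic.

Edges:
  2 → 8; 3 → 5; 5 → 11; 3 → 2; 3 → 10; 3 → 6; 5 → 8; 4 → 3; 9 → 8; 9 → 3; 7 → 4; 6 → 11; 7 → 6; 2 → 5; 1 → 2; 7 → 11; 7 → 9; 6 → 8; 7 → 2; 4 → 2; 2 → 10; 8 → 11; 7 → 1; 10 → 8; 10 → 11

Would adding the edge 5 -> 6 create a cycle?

Adding 5→6 creates a cycle iff 6 can already reach 5.
Explore from 6: no path reaches 5. The graph stays acyclic.

No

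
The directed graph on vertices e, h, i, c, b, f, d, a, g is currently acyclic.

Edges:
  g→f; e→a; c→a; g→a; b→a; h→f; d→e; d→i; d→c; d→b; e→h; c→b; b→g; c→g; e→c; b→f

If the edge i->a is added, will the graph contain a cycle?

No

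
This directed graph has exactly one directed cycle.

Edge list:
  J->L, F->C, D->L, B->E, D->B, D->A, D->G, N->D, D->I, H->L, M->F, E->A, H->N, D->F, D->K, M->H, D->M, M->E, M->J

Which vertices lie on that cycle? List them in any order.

DFS with gray/black marking from D:
D gray
  I gray
  I black
  M gray
    F gray
      C gray
      C black
    F black
    H gray
      L gray
      L black
      N gray
        N→D: D is gray → back edge
Back edge closes the cycle D → M → H → N → D; its vertices are {D, H, M, N}.

D, H, M, N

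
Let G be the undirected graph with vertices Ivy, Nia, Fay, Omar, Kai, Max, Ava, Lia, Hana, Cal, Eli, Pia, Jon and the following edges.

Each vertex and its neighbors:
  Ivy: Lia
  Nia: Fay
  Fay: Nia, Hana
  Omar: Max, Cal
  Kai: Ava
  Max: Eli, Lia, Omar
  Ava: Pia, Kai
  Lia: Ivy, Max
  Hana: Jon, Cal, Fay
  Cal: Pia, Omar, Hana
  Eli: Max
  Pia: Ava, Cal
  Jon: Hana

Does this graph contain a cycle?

DFS, tracking each vertex's parent; an edge to a visited non-parent vertex closes a cycle.
Start from Max:
visit Max (parent –)
  visit Eli (parent Max)
    Eli–Max: parent, skip
  visit Lia (parent Max)
    visit Ivy (parent Lia)
      Ivy–Lia: parent, skip
    Lia–Max: parent, skip
  visit Omar (parent Max)
    Omar–Max: parent, skip
    visit Cal (parent Omar)
      visit Pia (parent Cal)
        visit Ava (parent Pia)
          Ava–Pia: parent, skip
          visit Kai (parent Ava)
            Kai–Ava: parent, skip
        Pia–Cal: parent, skip
      Cal–Omar: parent, skip
      visit Hana (parent Cal)
        visit Jon (parent Hana)
          Jon–Hana: parent, skip
        Hana–Cal: parent, skip
        visit Fay (parent Hana)
          visit Nia (parent Fay)
            Nia–Fay: parent, skip
          Fay–Hana: parent, skip
No non-parent visited neighbor found — the graph is a forest.

No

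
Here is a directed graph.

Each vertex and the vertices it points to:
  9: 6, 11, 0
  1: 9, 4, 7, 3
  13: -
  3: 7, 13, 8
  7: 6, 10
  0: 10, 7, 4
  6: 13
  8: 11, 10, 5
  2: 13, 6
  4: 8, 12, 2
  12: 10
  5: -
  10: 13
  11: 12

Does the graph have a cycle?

No

DFS with white/gray/black marking, starting from 12:
12 gray
  10 gray
    13 gray
    13 black
  10 black
12 black
9 gray
  6 gray
    6→13: 13 black — skip
  6 black
  11 gray
    11→12: 12 black — skip
  11 black
  0 gray
    0→10: 10 black — skip
    7 gray
      7→6: 6 black — skip
      7→10: 10 black — skip
    7 black
    4 gray
      8 gray
        8→11: 11 black — skip
        8→10: 10 black — skip
        5 gray
        5 black
      8 black
      4→12: 12 black — skip
      2 gray
        2→13: 13 black — skip
        2→6: 6 black — skip
      2 black
    4 black
  0 black
9 black
1 gray
  1→9: 9 black — skip
  1→4: 4 black — skip
  1→7: 7 black — skip
  3 gray
    3→7: 7 black — skip
    3→13: 13 black — skip
    3→8: 8 black — skip
  3 black
1 black
Every edge goes to a white or black vertex — no back edge, so the graph is acyclic.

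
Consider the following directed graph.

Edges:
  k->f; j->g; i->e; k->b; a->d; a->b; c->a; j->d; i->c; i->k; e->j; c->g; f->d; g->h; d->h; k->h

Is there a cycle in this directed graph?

DFS with white/gray/black marking, starting from d:
d gray
  h gray
  h black
d black
a gray
  b gray
  b black
  a→d: d black — skip
a black
c gray
  c→a: a black — skip
  g gray
    g→h: h black — skip
  g black
c black
e gray
  j gray
    j→g: g black — skip
    j→d: d black — skip
  j black
e black
f gray
  f→d: d black — skip
f black
i gray
  i→e: e black — skip
  k gray
    k→b: b black — skip
    k→f: f black — skip
    k→h: h black — skip
  k black
  i→c: c black — skip
i black
Every edge goes to a white or black vertex — no back edge, so the graph is acyclic.

No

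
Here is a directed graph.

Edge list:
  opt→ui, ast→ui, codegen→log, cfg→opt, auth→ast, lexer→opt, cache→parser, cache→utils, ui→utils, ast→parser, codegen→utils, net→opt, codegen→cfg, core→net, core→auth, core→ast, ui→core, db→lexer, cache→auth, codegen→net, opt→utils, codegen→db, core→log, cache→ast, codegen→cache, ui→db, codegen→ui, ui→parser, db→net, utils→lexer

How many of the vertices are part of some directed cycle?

9

A vertex is on a directed cycle iff it belongs to a strongly connected component of size ≥ 2 (or has a self-loop).
The vertices on cycles are {db, ui, ast, net, opt, auth, core, lexer, utils} — 9 in total.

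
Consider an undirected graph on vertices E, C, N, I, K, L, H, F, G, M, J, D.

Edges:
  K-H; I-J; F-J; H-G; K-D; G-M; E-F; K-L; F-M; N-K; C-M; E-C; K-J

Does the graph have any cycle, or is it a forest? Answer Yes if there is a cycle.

DFS, tracking each vertex's parent; an edge to a visited non-parent vertex closes a cycle.
Start from C:
visit C (parent –)
  visit E (parent C)
    E–C: parent, skip
    visit F (parent E)
      F–E: parent, skip
      visit M (parent F)
        M–F: parent, skip
        M–C: C visited and ≠ parent → cycle
Cycle: C – E – F – M – C.

Yes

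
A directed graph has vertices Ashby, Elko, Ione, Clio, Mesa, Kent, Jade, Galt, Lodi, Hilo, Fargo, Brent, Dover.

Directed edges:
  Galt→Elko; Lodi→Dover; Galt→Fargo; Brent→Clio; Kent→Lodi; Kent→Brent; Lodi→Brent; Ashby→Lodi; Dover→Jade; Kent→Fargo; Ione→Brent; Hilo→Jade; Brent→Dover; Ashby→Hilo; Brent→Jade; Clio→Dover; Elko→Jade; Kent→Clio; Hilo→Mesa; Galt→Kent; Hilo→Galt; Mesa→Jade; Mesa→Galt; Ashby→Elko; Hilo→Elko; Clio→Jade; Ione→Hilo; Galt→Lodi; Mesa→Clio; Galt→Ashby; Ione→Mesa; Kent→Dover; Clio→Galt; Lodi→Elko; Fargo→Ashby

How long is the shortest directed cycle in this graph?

For each vertex v, BFS finds the shortest path from v back to v.
The shortest such closed walk is Galt → Kent → Clio → Galt, length 3.

3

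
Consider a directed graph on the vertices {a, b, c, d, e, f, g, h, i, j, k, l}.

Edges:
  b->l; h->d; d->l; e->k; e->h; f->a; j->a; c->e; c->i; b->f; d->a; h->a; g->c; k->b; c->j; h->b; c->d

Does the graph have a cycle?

No

DFS with white/gray/black marking, starting from b:
b gray
  f gray
    a gray
    a black
  f black
  l gray
  l black
b black
c gray
  i gray
  i black
  d gray
    d→a: a black — skip
    d→l: l black — skip
  d black
  e gray
    k gray
      k→b: b black — skip
    k black
    h gray
      h→d: d black — skip
      h→a: a black — skip
      h→b: b black — skip
    h black
  e black
  j gray
    j→a: a black — skip
  j black
c black
g gray
  g→c: c black — skip
g black
Every edge goes to a white or black vertex — no back edge, so the graph is acyclic.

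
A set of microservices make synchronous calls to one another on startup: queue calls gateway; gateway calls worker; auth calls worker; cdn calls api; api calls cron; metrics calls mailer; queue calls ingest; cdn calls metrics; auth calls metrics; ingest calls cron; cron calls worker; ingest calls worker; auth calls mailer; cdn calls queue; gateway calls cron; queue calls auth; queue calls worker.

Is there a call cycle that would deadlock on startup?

DFS with white/gray/black marking, starting from cron:
cron gray
  worker gray
  worker black
cron black
cdn gray
  metrics gray
    mailer gray
    mailer black
  metrics black
  api gray
    api→cron: cron black — skip
  api black
  queue gray
    gateway gray
      gateway→worker: worker black — skip
      gateway→cron: cron black — skip
    gateway black
    auth gray
      auth→mailer: mailer black — skip
      auth→metrics: metrics black — skip
      auth→worker: worker black — skip
    auth black
    ingest gray
      ingest→cron: cron black — skip
      ingest→worker: worker black — skip
    ingest black
    queue→worker: worker black — skip
  queue black
cdn black
Every edge goes to a white or black vertex — no back edge, so the graph is acyclic.

No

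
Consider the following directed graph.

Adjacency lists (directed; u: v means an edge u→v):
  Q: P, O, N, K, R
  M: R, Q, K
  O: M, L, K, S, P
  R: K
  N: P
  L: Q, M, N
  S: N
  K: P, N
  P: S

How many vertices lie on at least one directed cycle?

7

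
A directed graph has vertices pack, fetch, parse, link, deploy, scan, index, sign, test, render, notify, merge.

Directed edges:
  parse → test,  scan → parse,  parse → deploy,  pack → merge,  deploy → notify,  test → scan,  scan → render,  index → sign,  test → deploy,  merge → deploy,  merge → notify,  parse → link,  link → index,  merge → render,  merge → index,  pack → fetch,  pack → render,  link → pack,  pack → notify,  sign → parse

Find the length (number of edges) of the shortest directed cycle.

For each vertex v, BFS finds the shortest path from v back to v.
The shortest such closed walk is parse → test → scan → parse, length 3.

3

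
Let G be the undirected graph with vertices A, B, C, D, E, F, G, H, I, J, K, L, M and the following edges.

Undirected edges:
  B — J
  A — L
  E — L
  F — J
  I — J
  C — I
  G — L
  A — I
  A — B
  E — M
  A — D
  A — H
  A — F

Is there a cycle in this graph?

Yes

DFS, tracking each vertex's parent; an edge to a visited non-parent vertex closes a cycle.
Start from B:
visit B (parent –)
  visit A (parent B)
    A–B: parent, skip
    visit H (parent A)
      H–A: parent, skip
    visit D (parent A)
      D–A: parent, skip
    visit F (parent A)
      F–A: parent, skip
      visit J (parent F)
        J–F: parent, skip
        visit I (parent J)
          I–J: parent, skip
          I–A: A visited and ≠ parent → cycle
Cycle: A – F – J – I – A.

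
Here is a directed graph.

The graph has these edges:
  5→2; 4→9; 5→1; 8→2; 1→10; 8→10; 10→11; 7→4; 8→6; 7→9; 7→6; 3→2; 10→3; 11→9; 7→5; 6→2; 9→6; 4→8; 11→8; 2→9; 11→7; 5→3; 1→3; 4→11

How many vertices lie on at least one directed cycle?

A vertex is on a directed cycle iff it belongs to a strongly connected component of size ≥ 2 (or has a self-loop).
The vertices on cycles are {1, 2, 4, 5, 6, 7, 8, 9, 10, 11} — 10 in total.

10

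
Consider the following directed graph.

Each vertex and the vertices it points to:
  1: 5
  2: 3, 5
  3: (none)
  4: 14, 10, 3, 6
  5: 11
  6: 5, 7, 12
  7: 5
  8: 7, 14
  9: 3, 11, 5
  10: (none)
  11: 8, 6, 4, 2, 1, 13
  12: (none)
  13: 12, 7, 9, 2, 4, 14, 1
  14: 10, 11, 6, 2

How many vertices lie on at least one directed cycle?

A vertex is on a directed cycle iff it belongs to a strongly connected component of size ≥ 2 (or has a self-loop).
The vertices on cycles are {1, 2, 4, 5, 6, 7, 8, 9, 11, 13, 14} — 11 in total.

11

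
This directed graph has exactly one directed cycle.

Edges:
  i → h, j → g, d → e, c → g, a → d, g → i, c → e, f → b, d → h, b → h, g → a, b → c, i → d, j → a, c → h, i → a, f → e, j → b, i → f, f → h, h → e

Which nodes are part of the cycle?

DFS with gray/black marking from g:
g gray
  a gray
    d gray
      e gray
      e black
      h gray
        h→e: e black — skip
      h black
    d black
  a black
  i gray
    i→a: a black — skip
    f gray
      b gray
        b→h: h black — skip
        c gray
          c→g: g is gray → back edge
Back edge closes the cycle g → i → f → b → c → g; its vertices are {b, c, f, g, i}.

b, c, f, g, i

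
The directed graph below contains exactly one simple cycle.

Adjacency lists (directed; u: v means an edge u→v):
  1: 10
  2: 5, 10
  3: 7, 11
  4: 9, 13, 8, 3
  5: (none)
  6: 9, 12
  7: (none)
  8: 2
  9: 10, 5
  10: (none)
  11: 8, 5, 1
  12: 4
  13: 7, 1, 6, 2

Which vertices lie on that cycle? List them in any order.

DFS with gray/black marking from 6:
6 gray
  9 gray
    10 gray
    10 black
    5 gray
    5 black
  9 black
  12 gray
    4 gray
      4→9: 9 black — skip
      13 gray
        7 gray
        7 black
        1 gray
          1→10: 10 black — skip
        1 black
        13→6: 6 is gray → back edge
Back edge closes the cycle 6 → 12 → 4 → 13 → 6; its vertices are {4, 6, 12, 13}.

4, 6, 12, 13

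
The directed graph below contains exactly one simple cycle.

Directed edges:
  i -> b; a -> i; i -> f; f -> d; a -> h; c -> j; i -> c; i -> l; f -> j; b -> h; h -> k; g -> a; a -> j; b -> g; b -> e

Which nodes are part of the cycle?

DFS with gray/black marking from i:
i gray
  l gray
  l black
  c gray
    j gray
    j black
  c black
  b gray
    h gray
      k gray
      k black
    h black
    e gray
    e black
    g gray
      a gray
        a→h: h black — skip
        a→i: i is gray → back edge
Back edge closes the cycle i → b → g → a → i; its vertices are {a, b, g, i}.

a, b, g, i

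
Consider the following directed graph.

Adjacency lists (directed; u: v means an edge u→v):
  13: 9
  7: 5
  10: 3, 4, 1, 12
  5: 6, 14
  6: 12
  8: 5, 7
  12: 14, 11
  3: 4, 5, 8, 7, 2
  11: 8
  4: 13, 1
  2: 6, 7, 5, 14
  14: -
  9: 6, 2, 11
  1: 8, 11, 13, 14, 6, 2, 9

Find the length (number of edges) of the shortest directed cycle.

For each vertex v, BFS finds the shortest path from v back to v.
The shortest such closed walk is 12 → 11 → 8 → 5 → 6 → 12, length 5.

5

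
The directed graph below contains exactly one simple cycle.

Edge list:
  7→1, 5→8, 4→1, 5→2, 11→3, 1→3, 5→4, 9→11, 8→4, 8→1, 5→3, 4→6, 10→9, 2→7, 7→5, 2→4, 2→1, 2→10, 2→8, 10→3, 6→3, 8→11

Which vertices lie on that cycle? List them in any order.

DFS with gray/black marking from 2:
2 gray
  1 gray
    3 gray
    3 black
  1 black
  8 gray
    4 gray
      6 gray
        6→3: 3 black — skip
      6 black
      4→1: 1 black — skip
    4 black
    11 gray
      11→3: 3 black — skip
    11 black
    8→1: 1 black — skip
  8 black
  7 gray
    5 gray
      5→3: 3 black — skip
      5→8: 8 black — skip
      5→4: 4 black — skip
      5→2: 2 is gray → back edge
Back edge closes the cycle 2 → 7 → 5 → 2; its vertices are {2, 5, 7}.

2, 5, 7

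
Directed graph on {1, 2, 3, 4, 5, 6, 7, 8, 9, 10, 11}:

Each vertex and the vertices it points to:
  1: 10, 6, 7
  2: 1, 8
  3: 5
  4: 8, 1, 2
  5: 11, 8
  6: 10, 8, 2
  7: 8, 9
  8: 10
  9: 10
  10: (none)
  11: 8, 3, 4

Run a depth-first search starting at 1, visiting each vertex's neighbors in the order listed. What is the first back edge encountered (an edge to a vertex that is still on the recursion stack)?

DFS from 1 (visiting each vertex's neighbors in the order listed); mark gray on enter, black on exit:
1 gray
  10 gray
  10 black
  6 gray
    6→10: 10 black — skip
    8 gray
      8→10: 10 black — skip
    8 black
    2 gray
      2→1: 1 is gray → back edge
First back edge: 2 → 1.

2→1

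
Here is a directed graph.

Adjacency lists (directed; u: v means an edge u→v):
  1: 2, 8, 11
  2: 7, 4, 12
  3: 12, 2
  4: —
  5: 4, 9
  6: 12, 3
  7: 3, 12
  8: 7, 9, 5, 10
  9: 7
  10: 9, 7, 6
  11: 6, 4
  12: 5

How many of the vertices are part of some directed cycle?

6

A vertex is on a directed cycle iff it belongs to a strongly connected component of size ≥ 2 (or has a self-loop).
The vertices on cycles are {2, 3, 5, 7, 9, 12} — 6 in total.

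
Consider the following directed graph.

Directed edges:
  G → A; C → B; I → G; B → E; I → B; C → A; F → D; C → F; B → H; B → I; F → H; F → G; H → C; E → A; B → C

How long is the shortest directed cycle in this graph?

2

For each vertex v, BFS finds the shortest path from v back to v.
The shortest such closed walk is B → I → B, length 2.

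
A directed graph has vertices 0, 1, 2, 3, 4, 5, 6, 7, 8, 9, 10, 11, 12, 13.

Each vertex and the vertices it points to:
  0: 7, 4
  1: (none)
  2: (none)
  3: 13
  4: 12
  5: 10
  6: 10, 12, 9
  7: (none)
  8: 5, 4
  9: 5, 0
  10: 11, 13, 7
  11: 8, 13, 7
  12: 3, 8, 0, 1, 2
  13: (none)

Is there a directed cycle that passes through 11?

11 is on a cycle iff 11 can reach itself via ≥1 edge.
11 → 8 → 5 → 10 → 11 — yes.

Yes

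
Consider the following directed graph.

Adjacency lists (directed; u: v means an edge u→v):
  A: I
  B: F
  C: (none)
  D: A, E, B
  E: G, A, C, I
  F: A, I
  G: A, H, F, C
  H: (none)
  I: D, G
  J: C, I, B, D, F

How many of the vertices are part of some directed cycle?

7

A vertex is on a directed cycle iff it belongs to a strongly connected component of size ≥ 2 (or has a self-loop).
The vertices on cycles are {A, B, D, E, F, G, I} — 7 in total.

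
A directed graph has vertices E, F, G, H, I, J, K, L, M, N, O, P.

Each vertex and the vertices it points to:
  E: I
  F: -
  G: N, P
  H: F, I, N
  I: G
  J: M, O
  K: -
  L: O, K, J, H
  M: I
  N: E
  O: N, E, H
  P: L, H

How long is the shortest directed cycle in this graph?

4

For each vertex v, BFS finds the shortest path from v back to v.
The shortest such closed walk is G → P → H → I → G, length 4.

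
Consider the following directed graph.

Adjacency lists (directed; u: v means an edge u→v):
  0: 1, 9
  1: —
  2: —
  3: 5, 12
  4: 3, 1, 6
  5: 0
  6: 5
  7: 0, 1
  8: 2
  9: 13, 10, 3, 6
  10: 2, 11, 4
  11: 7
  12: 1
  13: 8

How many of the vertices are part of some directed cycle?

9

A vertex is on a directed cycle iff it belongs to a strongly connected component of size ≥ 2 (or has a self-loop).
The vertices on cycles are {0, 3, 4, 5, 6, 7, 9, 10, 11} — 9 in total.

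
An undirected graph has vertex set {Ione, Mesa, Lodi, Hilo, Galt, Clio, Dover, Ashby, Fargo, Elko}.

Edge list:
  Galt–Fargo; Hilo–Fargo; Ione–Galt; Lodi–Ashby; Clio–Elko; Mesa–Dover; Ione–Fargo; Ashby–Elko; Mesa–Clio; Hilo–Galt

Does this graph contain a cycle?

Yes

DFS, tracking each vertex's parent; an edge to a visited non-parent vertex closes a cycle.
Start from Dover:
visit Dover (parent –)
  visit Mesa (parent Dover)
    Mesa–Dover: parent, skip
    visit Clio (parent Mesa)
      Clio–Mesa: parent, skip
      visit Elko (parent Clio)
        visit Ashby (parent Elko)
          visit Lodi (parent Ashby)
            Lodi–Ashby: parent, skip
          Ashby–Elko: parent, skip
        Elko–Clio: parent, skip
visit Ione (parent –)
  visit Fargo (parent Ione)
    Fargo–Ione: parent, skip
    visit Hilo (parent Fargo)
      visit Galt (parent Hilo)
        Galt–Ione: Ione visited and ≠ parent → cycle
Cycle: Ione – Fargo – Hilo – Galt – Ione.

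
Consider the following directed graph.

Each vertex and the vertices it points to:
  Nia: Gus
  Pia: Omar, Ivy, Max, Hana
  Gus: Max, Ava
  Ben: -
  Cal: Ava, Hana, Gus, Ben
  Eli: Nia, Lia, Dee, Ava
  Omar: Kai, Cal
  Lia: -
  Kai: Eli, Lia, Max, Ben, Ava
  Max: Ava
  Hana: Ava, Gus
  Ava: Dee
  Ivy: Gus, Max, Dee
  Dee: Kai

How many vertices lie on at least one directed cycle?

A vertex is on a directed cycle iff it belongs to a strongly connected component of size ≥ 2 (or has a self-loop).
The vertices on cycles are {Ava, Dee, Eli, Gus, Kai, Max, Nia} — 7 in total.

7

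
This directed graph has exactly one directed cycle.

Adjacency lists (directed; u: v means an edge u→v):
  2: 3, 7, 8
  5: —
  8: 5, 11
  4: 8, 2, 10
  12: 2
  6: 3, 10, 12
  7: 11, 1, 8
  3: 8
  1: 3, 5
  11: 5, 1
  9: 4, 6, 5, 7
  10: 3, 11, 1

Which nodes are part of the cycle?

1, 3, 8, 11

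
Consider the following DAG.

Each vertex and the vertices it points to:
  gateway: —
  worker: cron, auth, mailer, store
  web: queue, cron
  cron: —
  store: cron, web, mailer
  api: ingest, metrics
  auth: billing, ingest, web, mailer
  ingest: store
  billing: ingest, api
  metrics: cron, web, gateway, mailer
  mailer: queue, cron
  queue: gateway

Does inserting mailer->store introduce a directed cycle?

Yes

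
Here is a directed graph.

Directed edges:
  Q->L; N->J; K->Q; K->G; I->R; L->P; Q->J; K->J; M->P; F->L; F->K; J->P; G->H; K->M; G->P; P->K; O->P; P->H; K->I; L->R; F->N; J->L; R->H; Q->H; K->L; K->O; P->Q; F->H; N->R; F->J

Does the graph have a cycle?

Yes

DFS with white/gray/black marking, starting from G:
G gray
  P gray
    Q gray
      L gray
        L→P: P is gray → back edge
Back edge found, so a cycle exists: P → Q → L → P.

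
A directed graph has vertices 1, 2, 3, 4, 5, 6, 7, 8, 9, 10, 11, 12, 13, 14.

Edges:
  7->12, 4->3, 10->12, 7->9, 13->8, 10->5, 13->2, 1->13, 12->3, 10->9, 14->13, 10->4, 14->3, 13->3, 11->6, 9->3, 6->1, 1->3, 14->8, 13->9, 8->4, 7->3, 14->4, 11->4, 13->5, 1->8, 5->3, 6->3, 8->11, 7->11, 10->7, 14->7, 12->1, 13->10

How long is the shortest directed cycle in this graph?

4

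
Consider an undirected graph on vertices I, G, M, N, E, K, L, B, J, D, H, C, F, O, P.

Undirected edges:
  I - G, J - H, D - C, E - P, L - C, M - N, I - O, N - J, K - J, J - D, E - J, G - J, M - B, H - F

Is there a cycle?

DFS, tracking each vertex's parent; an edge to a visited non-parent vertex closes a cycle.
Start from B:
visit B (parent –)
  visit M (parent B)
    M–B: parent, skip
    visit N (parent M)
      visit J (parent N)
        visit K (parent J)
          K–J: parent, skip
        visit E (parent J)
          E–J: parent, skip
          visit P (parent E)
            P–E: parent, skip
        visit H (parent J)
          visit F (parent H)
            F–H: parent, skip
          H–J: parent, skip
        visit G (parent J)
          visit I (parent G)
            I–G: parent, skip
            visit O (parent I)
              O–I: parent, skip
          G–J: parent, skip
        J–N: parent, skip
        visit D (parent J)
          visit C (parent D)
            C–D: parent, skip
            visit L (parent C)
              L–C: parent, skip
          D–J: parent, skip
      N–M: parent, skip
No non-parent visited neighbor found — the graph is a forest.

No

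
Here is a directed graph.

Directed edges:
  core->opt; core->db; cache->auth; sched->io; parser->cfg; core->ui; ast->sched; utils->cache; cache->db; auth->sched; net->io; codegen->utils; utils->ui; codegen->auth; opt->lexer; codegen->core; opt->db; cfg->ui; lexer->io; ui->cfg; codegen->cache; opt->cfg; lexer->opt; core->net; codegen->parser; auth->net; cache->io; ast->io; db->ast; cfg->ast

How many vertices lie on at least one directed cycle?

A vertex is on a directed cycle iff it belongs to a strongly connected component of size ≥ 2 (or has a self-loop).
The vertices on cycles are {ui, cfg, opt, lexer} — 4 in total.

4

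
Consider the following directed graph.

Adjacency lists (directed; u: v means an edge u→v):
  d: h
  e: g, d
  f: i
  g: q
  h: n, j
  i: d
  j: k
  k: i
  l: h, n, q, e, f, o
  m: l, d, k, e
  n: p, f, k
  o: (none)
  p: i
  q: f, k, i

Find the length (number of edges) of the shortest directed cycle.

5

For each vertex v, BFS finds the shortest path from v back to v.
The shortest such closed walk is d → h → n → p → i → d, length 5.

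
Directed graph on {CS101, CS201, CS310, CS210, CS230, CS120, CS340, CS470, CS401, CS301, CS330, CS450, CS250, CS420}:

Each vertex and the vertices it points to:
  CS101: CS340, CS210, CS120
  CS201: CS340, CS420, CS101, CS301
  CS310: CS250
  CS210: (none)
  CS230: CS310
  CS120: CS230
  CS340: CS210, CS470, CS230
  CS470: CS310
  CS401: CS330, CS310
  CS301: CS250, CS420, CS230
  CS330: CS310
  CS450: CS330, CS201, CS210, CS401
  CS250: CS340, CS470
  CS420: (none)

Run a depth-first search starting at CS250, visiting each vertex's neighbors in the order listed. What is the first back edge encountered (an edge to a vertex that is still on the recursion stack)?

CS310→CS250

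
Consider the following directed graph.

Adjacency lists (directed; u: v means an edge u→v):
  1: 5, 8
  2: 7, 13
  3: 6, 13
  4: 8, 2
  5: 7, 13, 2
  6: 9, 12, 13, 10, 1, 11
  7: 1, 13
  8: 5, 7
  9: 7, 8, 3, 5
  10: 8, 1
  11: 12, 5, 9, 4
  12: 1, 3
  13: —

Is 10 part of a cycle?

No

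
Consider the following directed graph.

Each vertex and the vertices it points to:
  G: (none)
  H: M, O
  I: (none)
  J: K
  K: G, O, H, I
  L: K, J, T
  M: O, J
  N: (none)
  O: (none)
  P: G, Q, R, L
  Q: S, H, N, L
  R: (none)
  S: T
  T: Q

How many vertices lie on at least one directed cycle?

A vertex is on a directed cycle iff it belongs to a strongly connected component of size ≥ 2 (or has a self-loop).
The vertices on cycles are {H, J, K, L, M, Q, S, T} — 8 in total.

8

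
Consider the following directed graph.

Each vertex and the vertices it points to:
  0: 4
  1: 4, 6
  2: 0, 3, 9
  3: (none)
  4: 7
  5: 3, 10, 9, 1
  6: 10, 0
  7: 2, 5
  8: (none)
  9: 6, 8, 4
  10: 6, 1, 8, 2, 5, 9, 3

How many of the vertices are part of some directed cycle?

9

A vertex is on a directed cycle iff it belongs to a strongly connected component of size ≥ 2 (or has a self-loop).
The vertices on cycles are {0, 1, 2, 4, 5, 6, 7, 9, 10} — 9 in total.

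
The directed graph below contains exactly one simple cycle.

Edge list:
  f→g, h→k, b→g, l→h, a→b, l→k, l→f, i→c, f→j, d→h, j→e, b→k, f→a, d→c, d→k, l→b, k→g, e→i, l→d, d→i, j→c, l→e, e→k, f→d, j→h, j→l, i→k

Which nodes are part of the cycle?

f, j, l

DFS with gray/black marking from f:
f gray
  j gray
    l gray
      l→f: f is gray → back edge
Back edge closes the cycle f → j → l → f; its vertices are {f, j, l}.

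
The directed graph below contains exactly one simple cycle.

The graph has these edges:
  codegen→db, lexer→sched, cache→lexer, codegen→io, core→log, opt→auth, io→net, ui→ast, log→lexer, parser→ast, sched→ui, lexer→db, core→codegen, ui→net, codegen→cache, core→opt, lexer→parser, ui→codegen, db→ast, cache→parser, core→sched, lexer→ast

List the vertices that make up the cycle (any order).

ui, cache, lexer, sched, codegen

DFS with gray/black marking from sched:
sched gray
  ui gray
    net gray
    net black
    codegen gray
      cache gray
        parser gray
          ast gray
          ast black
        parser black
        lexer gray
          lexer→parser: parser black — skip
          lexer→sched: sched is gray → back edge
Back edge closes the cycle sched → ui → codegen → cache → lexer → sched; its vertices are {ui, cache, lexer, sched, codegen}.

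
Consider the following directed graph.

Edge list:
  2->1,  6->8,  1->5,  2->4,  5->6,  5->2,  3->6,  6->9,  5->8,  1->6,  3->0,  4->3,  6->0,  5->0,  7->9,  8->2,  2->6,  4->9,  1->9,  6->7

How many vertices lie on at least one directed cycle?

7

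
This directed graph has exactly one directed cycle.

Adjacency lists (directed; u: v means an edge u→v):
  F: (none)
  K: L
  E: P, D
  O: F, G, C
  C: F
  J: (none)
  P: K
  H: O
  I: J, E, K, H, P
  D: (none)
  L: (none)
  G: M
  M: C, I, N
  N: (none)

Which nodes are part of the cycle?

G, H, I, M, O

DFS with gray/black marking from M:
M gray
  C gray
    F gray
    F black
  C black
  I gray
    J gray
    J black
    E gray
      P gray
        K gray
          L gray
          L black
        K black
      P black
      D gray
      D black
    E black
    I→K: K black — skip
    H gray
      O gray
        O→F: F black — skip
        G gray
          G→M: M is gray → back edge
Back edge closes the cycle M → I → H → O → G → M; its vertices are {G, H, I, M, O}.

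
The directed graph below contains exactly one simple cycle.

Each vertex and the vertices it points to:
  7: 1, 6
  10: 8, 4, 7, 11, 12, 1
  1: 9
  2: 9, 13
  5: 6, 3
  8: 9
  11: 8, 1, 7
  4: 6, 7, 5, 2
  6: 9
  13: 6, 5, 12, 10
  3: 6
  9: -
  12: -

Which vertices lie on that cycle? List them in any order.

DFS with gray/black marking from 13:
13 gray
  6 gray
    9 gray
    9 black
  6 black
  5 gray
    5→6: 6 black — skip
    3 gray
      3→6: 6 black — skip
    3 black
  5 black
  12 gray
  12 black
  10 gray
    8 gray
      8→9: 9 black — skip
    8 black
    4 gray
      4→6: 6 black — skip
      7 gray
        1 gray
          1→9: 9 black — skip
        1 black
        7→6: 6 black — skip
      7 black
      4→5: 5 black — skip
      2 gray
        2→9: 9 black — skip
        2→13: 13 is gray → back edge
Back edge closes the cycle 13 → 10 → 4 → 2 → 13; its vertices are {2, 4, 10, 13}.

2, 4, 10, 13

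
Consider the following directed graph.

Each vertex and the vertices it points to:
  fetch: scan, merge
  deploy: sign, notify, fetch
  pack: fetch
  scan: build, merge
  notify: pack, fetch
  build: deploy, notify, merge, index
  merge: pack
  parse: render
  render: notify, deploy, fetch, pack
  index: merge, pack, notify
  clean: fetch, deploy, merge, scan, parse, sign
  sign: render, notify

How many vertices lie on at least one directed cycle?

10

A vertex is on a directed cycle iff it belongs to a strongly connected component of size ≥ 2 (or has a self-loop).
The vertices on cycles are {pack, scan, sign, build, fetch, index, merge, deploy, notify, render} — 10 in total.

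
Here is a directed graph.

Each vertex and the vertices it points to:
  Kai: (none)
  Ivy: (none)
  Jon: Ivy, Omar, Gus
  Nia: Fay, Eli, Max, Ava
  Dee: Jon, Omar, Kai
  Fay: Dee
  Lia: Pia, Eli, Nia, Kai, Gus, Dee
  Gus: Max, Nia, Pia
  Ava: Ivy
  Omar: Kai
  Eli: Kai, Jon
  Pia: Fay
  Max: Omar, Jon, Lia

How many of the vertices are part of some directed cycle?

9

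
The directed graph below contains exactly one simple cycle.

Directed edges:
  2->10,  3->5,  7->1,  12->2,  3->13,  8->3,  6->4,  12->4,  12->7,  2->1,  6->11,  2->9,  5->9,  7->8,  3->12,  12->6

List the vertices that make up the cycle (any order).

DFS with gray/black marking from 3:
3 gray
  13 gray
  13 black
  5 gray
    9 gray
    9 black
  5 black
  12 gray
    4 gray
    4 black
    6 gray
      6→4: 4 black — skip
      11 gray
      11 black
    6 black
    7 gray
      1 gray
      1 black
      8 gray
        8→3: 3 is gray → back edge
Back edge closes the cycle 3 → 12 → 7 → 8 → 3; its vertices are {3, 7, 8, 12}.

3, 7, 8, 12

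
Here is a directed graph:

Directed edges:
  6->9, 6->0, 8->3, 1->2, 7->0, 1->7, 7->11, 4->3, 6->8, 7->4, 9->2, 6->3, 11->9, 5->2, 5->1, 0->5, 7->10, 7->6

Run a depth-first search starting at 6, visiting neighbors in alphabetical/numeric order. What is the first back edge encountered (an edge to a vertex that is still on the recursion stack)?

DFS from 6 (visiting neighbors in alphabetical/numeric order); mark gray on enter, black on exit:
6 gray
  0 gray
    5 gray
      1 gray
        2 gray
        2 black
        7 gray
          7→0: 0 is gray → back edge
First back edge: 7 → 0.

7->0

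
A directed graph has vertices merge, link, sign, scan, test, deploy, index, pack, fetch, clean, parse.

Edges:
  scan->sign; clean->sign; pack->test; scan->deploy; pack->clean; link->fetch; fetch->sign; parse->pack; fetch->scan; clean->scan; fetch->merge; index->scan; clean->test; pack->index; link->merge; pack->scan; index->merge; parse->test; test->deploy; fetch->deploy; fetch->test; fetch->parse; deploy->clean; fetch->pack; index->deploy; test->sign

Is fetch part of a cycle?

No

fetch lies on a cycle iff there is a path from fetch back to itself.
Exploring from fetch, it never reaches itself; equivalently, its strongly connected component is a singleton.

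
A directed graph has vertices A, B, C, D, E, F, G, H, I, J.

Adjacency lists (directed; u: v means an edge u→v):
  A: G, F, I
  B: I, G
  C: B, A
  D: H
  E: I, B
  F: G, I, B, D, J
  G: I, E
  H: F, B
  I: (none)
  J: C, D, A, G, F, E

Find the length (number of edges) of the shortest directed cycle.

For each vertex v, BFS finds the shortest path from v back to v.
The shortest such closed walk is J → F → J, length 2.

2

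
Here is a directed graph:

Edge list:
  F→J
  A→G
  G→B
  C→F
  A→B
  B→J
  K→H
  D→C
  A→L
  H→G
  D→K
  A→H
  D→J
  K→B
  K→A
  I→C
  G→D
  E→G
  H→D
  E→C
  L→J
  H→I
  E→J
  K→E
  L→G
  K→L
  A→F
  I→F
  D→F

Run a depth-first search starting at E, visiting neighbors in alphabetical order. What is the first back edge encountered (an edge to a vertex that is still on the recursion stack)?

DFS from E (visiting neighbors in alphabetical order); mark gray on enter, black on exit:
E gray
  C gray
    F gray
      J gray
      J black
    F black
  C black
  G gray
    B gray
      B→J: J black — skip
    B black
    D gray
      D→C: C black — skip
      D→F: F black — skip
      D→J: J black — skip
      K gray
        A gray
          A→B: B black — skip
          A→F: F black — skip
          A→G: G is gray → back edge
First back edge: A → G.

A→G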